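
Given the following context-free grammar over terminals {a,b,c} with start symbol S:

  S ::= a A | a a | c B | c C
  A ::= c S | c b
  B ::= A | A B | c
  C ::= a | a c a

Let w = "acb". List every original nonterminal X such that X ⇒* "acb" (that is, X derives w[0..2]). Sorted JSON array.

CNF form of G:
  S -> T0 B | T0 C | T2 A | T2 T2
  A -> T0 S | T0 T1
  B -> A B | T0 S | T0 T1 | c
  C -> T2 X3 | a
  T0 -> c
  T1 -> b
  T2 -> a
  X3 -> T0 T2

CYK table (by increasing span) — only the sub-triangle for w[0..2]:
  cell(0,0) a: {C,T2}  orig:{C}
  cell(1,1) c: {B,T0}  orig:{B}
  cell(2,2) b: {T1}  orig:{}
  cell(0,1) ac: ∅
  cell(1,2) cb: {A,B}
  cell(0,2) acb: {S}

Original NTs in T[0,2] deriving "acb": ["S"]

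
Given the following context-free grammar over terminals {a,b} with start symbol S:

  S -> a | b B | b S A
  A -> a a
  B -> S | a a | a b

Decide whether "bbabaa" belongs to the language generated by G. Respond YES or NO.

CNF form of G:
  S -> T1 B | T1 X3 | a
  A -> T0 T0
  B -> T0 T0 | T0 T1 | T1 B | T1 X2 | a
  T0 -> a
  T1 -> b
  X2 -> S A
  X3 -> S A

CYK fill:
  T[0,0] 'b' = {T1}  orig:{}
  T[1,1] 'b' = {T1}  orig:{}
  T[2,2] 'a' = {B,S,T0}  orig:{B,S}
  T[3,3] 'b' = {T1}  orig:{}
  T[4,4] 'a' = {B,S,T0}  orig:{B,S}
  T[5,5] 'a' = {B,S,T0}  orig:{B,S}
  T[0,1] 'bb' = ∅
  T[1,2] 'ba' = {B,S}
  T[2,3] 'ab' = {B}
  T[3,4] 'ba' = {B,S}
  T[4,5] 'aa' = {A,B}
  T[0,2] 'bba' = {B,S}
  T[1,3] 'bab' = {B,S}
  T[2,4] 'aba' = ∅
  T[3,5] 'baa' = {B,S}
  T[0,3] 'bbab' = {B,S}
  T[1,4] 'baba' = ∅
  T[2,5] 'abaa' = ∅
  T[0,4] 'bbaba' = ∅
  T[1,5] 'babaa' = {X2,X3}  orig:{}
  T[0,5] 'bbabaa' = {B,S,X2,X3}  orig:{B,S}

S ∈ T[0,5] ⇒ YES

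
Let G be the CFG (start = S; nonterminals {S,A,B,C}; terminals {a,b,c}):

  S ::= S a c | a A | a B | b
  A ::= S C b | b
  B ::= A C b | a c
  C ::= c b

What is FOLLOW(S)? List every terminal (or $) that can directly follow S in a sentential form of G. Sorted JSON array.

FIRST iteration:
pass 1:
  A via A→b: +{b}
  B via B→A C b: +{b}
  B via B→a c: +{a}
  C via C→c b: +{c}
  S via S→a A: +{a}
  S via S→b: +{b}
  S: {a,b}  A: {b}  B: {a,b}  C: {c}
pass 2:
  A via A→S C b: +{a}
  S: {a,b}  A: {a,b}  B: {a,b}  C: {c}
pass 3: done
  S: {a,b}  A: {a,b}  B: {a,b}  C: {c}

Compute FOLLOW by fixpoint:
seed FOLLOW(S) with $
[1]
  A→S C b: FOLLOW(S) ⊇ FIRST(C) = {c}; new: +{c}
  A→S C b: FOLLOW(C) ⊇ FIRST(b) = {b}; new: +{b}
  B→A C b: FOLLOW(A) ⊇ FIRST(C) = {c}; new: +{c}
  S→S a c: FOLLOW(S) ⊇ FIRST(a) = {a}; new: +{a}
  S→a A: FOLLOW(A) ⊇ FOLLOW(S) ⊇ {$,a,c}; new: +{$,a}
  S→a B: FOLLOW(B) ⊇ FOLLOW(S) ⊇ {$,a,c}; new: +{$,a,c}
  S: {$,a,c}  A: {$,a,c}  B: {$,a,c}  C: {b}
[2] — fixpoint
  S: {$,a,c}  A: {$,a,c}  B: {$,a,c}  C: {b}

FOLLOW(S) = ["$", "a", "c"]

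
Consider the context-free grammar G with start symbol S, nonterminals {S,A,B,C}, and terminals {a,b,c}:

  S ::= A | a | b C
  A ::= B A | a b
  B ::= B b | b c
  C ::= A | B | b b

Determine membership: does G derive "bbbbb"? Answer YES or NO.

Convert to CNF:
  S -> B A | T0 T1 | T1 C | a
  A -> B A | T0 T1
  B -> B T1 | T1 T2
  C -> B A | B T1 | T0 T1 | T1 T1 | T1 T2
  T0 -> a
  T1 -> b
  T2 -> c

CYK table (by increasing span):
  [0..0]={T1}  "b"  orig:{}
  [1..1]={T1}  "b"  orig:{}
  [2..2]={T1}  "b"  orig:{}
  [3..3]={T1}  "b"  orig:{}
  [4..4]={T1}  "b"  orig:{}
  [0..1]={C}  "bb"
  [1..2]={C}  "bb"
  [2..3]={C}  "bb"
  [3..4]={C}  "bb"
  [0..2]={S}  "bbb"
  [1..3]={S}  "bbb"
  [2..4]={S}  "bbb"
  [0..3]=∅  "bbbb"
  [1..4]=∅  "bbbb"
  [0..4]=∅  "bbbbb"

S ∉ T[0,4] ⇒ NO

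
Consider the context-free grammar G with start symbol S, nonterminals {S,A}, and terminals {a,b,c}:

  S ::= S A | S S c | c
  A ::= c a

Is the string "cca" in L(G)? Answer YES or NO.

CNF form of G:
  S -> S A | S X2 | c
  A -> T0 T1
  T0 -> c
  T1 -> a
  X2 -> S T0

CYK fill:
  T[0,0] 'c' = {S,T0}  orig:{S}
  T[1,1] 'c' = {S,T0}  orig:{S}
  T[2,2] 'a' = {T1}  orig:{}
  T[0,1] 'cc' = {X2}  orig:{}
  T[1,2] 'ca' = {A}
  T[0,2] 'cca' = {S}

S ∈ T[0,2] ⇒ YES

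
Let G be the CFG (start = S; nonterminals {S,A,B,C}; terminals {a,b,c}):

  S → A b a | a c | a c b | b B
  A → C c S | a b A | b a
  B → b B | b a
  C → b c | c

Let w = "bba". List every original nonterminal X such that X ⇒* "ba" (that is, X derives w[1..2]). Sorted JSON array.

CNF form of G:
  S -> A X5 | T1 T0 | T1 X6 | T2 B
  A -> C X3 | T1 X4 | T2 T1
  B -> T2 B | T2 T1
  C -> T2 T0 | c
  T0 -> c
  T1 -> a
  T2 -> b
  X3 -> T0 S
  X4 -> T2 A
  X5 -> T2 T1
  X6 -> T0 T2

CYK table (by increasing span) — only the sub-triangle for w[1..2]:
  cell(1,1) b: {T2}  orig:{}
  cell(2,2) a: {T1}  orig:{}
  cell(1,2) ba: {A,B,X5}  orig:{A,B}

Original NTs in T[1,2] deriving "ba": ["A", "B"]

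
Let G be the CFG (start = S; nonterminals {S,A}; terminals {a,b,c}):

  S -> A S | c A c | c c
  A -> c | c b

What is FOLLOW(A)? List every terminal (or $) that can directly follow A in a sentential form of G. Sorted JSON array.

FIRST sets, iterate to fixpoint:
[1]
  A via A→c: +{c}
  S via S→A S: +{c}
  S: {c}  A: {c}
[2] done
  S: {c}  A: {c}

Compute FOLLOW by fixpoint:
seed FOLLOW(S) with $
[1]
  S→A S: FOLLOW(A) ⊇ FIRST(S) = {c}; new: +{c}
  FOLLOW[S]={$}  FOLLOW[A]={c}
[2] — fixpoint
  FOLLOW[S]={$}  FOLLOW[A]={c}

FOLLOW(A) = ["c"]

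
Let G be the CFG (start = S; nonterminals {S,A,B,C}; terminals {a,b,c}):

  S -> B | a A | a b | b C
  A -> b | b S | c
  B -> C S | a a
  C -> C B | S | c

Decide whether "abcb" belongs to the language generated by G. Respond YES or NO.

Convert to CNF:
  S -> C S | T0 C | T1 A | T1 T0 | T1 T1
  A -> T0 S | b | c
  B -> C S | T1 T1
  C -> C B | C S | T0 C | T1 A | T1 T0 | T1 T1 | c
  T0 -> b
  T1 -> a

CYK fill:
  [0..0]={T1}  "a"  orig:{}
  [1..1]={A,T0}  "b"  orig:{A}
  [2..2]={A,C}  "c"
  [3..3]={A,T0}  "b"  orig:{A}
  [0..1]={C,S}  "ab"
  [1..2]={C,S}  "bc"
  [2..3]=∅  "cb"
  [0..2]=∅  "abc"
  [1..3]=∅  "bcb"
  [0..3]=∅  "abcb"

S ∉ T[0,3] ⇒ NO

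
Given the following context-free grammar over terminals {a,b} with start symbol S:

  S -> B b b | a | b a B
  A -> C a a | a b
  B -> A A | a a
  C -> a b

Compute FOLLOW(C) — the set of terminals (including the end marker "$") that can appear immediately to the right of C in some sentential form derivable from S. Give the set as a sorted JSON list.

Compute FIRST by fixpoint:
round 1:
  A via A→a b: +{a}
  B via B→A A: +{a}
  C via C→a b: +{a}
  S via S→B b b: +{a}
  S via S→b a B: +{b}
  FIRST[S]={a,b}  FIRST[A]={a}  FIRST[B]={a}  FIRST[C]={a}
round 2: — fixpoint
  FIRST[S]={a,b}  FIRST[A]={a}  FIRST[B]={a}  FIRST[C]={a}

FOLLOW iteration:
initialize: $ ∈ FOLLOW(S)
[1]
  A→C a a: FOLLOW(C) ⊇ FIRST(a) = {a}; new: +{a}
  B→A A: FOLLOW(A) ⊇ FIRST(A) = {a}; new: +{a}
  S→B b b: FOLLOW(B) ⊇ FIRST(b) = {b}; new: +{b}
  S→b a B: FOLLOW(B) ⊇ FOLLOW(S) ⊇ {$}; new: +{$}
  S: {$}  A: {a}  B: {$,b}  C: {a}
[2]
  B→A A: FOLLOW(A) ⊇ FOLLOW(B) ⊇ {$,b}; new: +{$,b}
  S: {$}  A: {$,a,b}  B: {$,b}  C: {a}
[3] done
  S: {$}  A: {$,a,b}  B: {$,b}  C: {a}

FOLLOW(C) = ["a"]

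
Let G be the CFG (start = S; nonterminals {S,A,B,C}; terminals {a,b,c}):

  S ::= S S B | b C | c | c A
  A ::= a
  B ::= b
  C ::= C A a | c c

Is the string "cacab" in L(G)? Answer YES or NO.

Convert to CNF:
  S -> S X4 | T1 A | T2 C | c
  A -> a
  B -> b
  C -> C X3 | T1 T1
  T0 -> a
  T1 -> c
  T2 -> b
  X3 -> A T0
  X4 -> S B

CYK fill:
  cell(0,0) c: {S,T1}  orig:{S}
  cell(1,1) a: {A,T0}  orig:{A}
  cell(2,2) c: {S,T1}  orig:{S}
  cell(3,3) a: {A,T0}  orig:{A}
  cell(4,4) b: {B,T2}  orig:{B}
  cell(0,1) ca: {S}
  cell(1,2) ac: ∅
  cell(2,3) ca: {S}
  cell(3,4) ab: ∅
  cell(0,2) cac: ∅
  cell(1,3) aca: ∅
  cell(2,4) cab: {X4}  orig:{}
  cell(0,3) caca: ∅
  cell(1,4) acab: ∅
  cell(0,4) cacab: {S}

S ∈ T[0,4] ⇒ YES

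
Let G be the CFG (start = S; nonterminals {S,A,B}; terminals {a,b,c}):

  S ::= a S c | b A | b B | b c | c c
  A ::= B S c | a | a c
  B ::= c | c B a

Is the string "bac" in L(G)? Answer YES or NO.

Convert to CNF:
  S -> T0 T0 | T1 X5 | T2 A | T2 B | T2 T0
  A -> B X3 | T1 T0 | a
  B -> T0 X4 | c
  T0 -> c
  T1 -> a
  T2 -> b
  X3 -> S T0
  X4 -> B T1
  X5 -> S T0

CYK fill:
  cell(0,0) b: {T2}  orig:{}
  cell(1,1) a: {A,T1}  orig:{A}
  cell(2,2) c: {B,T0}  orig:{B}
  cell(0,1) ba: {S}
  cell(1,2) ac: {A}
  cell(0,2) bac: {S,X3,X5}  orig:{S}

S ∈ T[0,2] ⇒ YES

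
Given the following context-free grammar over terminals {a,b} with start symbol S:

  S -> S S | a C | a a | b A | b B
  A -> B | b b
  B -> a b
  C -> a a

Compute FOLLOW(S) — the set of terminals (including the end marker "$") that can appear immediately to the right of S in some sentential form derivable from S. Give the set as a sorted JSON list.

FIRST iteration:
pass 1:
  A via A→b b: +{b}
  B via B→a b: +{a}
  C via C→a a: +{a}
  S via S→a C: +{a}
  S via S→b A: +{b}
  FIRST[S]={a,b}  FIRST[A]={b}  FIRST[B]={a}  FIRST[C]={a}
pass 2:
  A via A→B: +{a}
  FIRST[S]={a,b}  FIRST[A]={a,b}  FIRST[B]={a}  FIRST[C]={a}
pass 3: (stable)
  FIRST[S]={a,b}  FIRST[A]={a,b}  FIRST[B]={a}  FIRST[C]={a}

FOLLOW iteration:
initialize: $ ∈ FOLLOW(S)
pass 1:
  S→S S: FOLLOW(S) ⊇ FIRST(S) = {a,b}; new: +{a,b}
  S→a C: FOLLOW(C) ⊇ FOLLOW(S) ⊇ {$,a,b}; new: +{$,a,b}
  S→b A: FOLLOW(A) ⊇ FOLLOW(S) ⊇ {$,a,b}; new: +{$,a,b}
  S→b B: FOLLOW(B) ⊇ FOLLOW(S) ⊇ {$,a,b}; new: +{$,a,b}
  S: {$,a,b}  A: {$,a,b}  B: {$,a,b}  C: {$,a,b}
pass 2: (stable)
  S: {$,a,b}  A: {$,a,b}  B: {$,a,b}  C: {$,a,b}

FOLLOW(S) = ["$", "a", "b"]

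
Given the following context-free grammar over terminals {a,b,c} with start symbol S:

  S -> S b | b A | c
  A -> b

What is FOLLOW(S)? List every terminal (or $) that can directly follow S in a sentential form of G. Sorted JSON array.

FIRST sets, iterate to fixpoint:
[1]
  A via A→b: +{b}
  S via S→b A: +{b}
  S via S→c: +{c}
  S: {b,c}  A: {b}
[2] — fixpoint
  S: {b,c}  A: {b}

FOLLOW iteration:
seed FOLLOW(S) with $
round 1:
  S→S b: FOLLOW(S) ⊇ FIRST(b) = {b}; new: +{b}
  S→b A: FOLLOW(A) ⊇ FOLLOW(S) ⊇ {$,b}; new: +{$,b}
  FOLLOW(S)={$,b}  FOLLOW(A)={$,b}
round 2: done
  FOLLOW(S)={$,b}  FOLLOW(A)={$,b}

FOLLOW(S) = ["$", "b"]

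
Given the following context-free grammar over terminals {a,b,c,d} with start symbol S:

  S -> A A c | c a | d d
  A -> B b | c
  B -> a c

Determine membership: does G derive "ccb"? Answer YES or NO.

CNF form of G:
  S -> A X4 | T2 T1 | T3 T3
  A -> B T0 | c
  B -> T1 T2
  T0 -> b
  T1 -> a
  T2 -> c
  T3 -> d
  X4 -> A T2

CYK table (by increasing span):
  T[0,0] 'c' = {A,T2}  orig:{A}
  T[1,1] 'c' = {A,T2}  orig:{A}
  T[2,2] 'b' = {T0}  orig:{}
  T[0,1] 'cc' = {X4}  orig:{}
  T[1,2] 'cb' = ∅
  T[0,2] 'ccb' = ∅

S ∉ T[0,2] ⇒ NO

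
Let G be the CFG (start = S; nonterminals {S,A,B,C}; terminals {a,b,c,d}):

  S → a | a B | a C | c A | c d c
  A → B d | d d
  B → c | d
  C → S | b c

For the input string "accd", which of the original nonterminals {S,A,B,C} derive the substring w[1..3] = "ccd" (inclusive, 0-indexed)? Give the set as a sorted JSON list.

CNF form of G:
  S -> T1 B | T1 C | T3 A | T3 X5 | a
  A -> B T0 | T0 T0
  B -> c | d
  C -> T1 B | T1 C | T2 T3 | T3 A | T3 X4 | a
  T0 -> d
  T1 -> a
  T2 -> b
  T3 -> c
  X4 -> T0 T3
  X5 -> T0 T3

Fill CYK table bottom-up, restricted to cells inside w[1..3]:
  cell(1,1) c: {B,T3}  orig:{B}
  cell(2,2) c: {B,T3}  orig:{B}
  cell(3,3) d: {B,T0}  orig:{B}
  cell(1,2) cc: ∅
  cell(2,3) cd: {A}
  cell(1,3) ccd: {C,S}

Original NTs in T[1,3] deriving "ccd": ["C", "S"]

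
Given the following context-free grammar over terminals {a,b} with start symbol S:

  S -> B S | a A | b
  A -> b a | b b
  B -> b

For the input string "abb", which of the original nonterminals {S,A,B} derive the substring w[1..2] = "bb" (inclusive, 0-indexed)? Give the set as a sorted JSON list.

CNF form of G:
  S -> B S | T1 A | b
  A -> T0 T0 | T0 T1
  B -> b
  T0 -> b
  T1 -> a

Fill CYK table bottom-up (cells [i..j] with 1 ≤ i ≤ j ≤ 2 only):
  [1..1]={B,S,T0}  "b"  orig:{B,S}
  [2..2]={B,S,T0}  "b"  orig:{B,S}
  [1..2]={A,S}  "bb"

Original NTs in T[1,2] deriving "bb": ["A", "S"]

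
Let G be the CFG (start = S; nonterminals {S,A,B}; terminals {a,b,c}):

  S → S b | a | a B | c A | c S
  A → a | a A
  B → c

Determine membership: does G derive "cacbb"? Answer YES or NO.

Convert to CNF:
  S -> S T1 | T0 B | T2 A | T2 S | a
  A -> T0 A | a
  B -> c
  T0 -> a
  T1 -> b
  T2 -> c

Fill CYK table bottom-up:
  [0..0]={B,T2}  "c"  orig:{B}
  [1..1]={A,S,T0}  "a"  orig:{A,S}
  [2..2]={B,T2}  "c"  orig:{B}
  [3..3]={T1}  "b"  orig:{}
  [4..4]={T1}  "b"  orig:{}
  [0..1]={S}  "ca"
  [1..2]={S}  "ac"
  [2..3]=∅  "cb"
  [3..4]=∅  "bb"
  [0..2]={S}  "cac"
  [1..3]={S}  "acb"
  [2..4]=∅  "cbb"
  [0..3]={S}  "cacb"
  [1..4]={S}  "acbb"
  [0..4]={S}  "cacbb"

S ∈ T[0,4] ⇒ YES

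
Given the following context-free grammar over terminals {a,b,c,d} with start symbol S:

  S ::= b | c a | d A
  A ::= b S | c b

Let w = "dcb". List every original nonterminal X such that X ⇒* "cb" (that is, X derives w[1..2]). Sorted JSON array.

CNF form of G:
  S -> T1 T2 | T3 A | b
  A -> T0 S | T1 T0
  T0 -> b
  T1 -> c
  T2 -> a
  T3 -> d

Fill CYK table bottom-up — only the sub-triangle for w[1..2]:
  cell(1,1) c: {T1}  orig:{}
  cell(2,2) b: {S,T0}  orig:{S}
  cell(1,2) cb: {A}

Original NTs in T[1,2] deriving "cb": ["A"]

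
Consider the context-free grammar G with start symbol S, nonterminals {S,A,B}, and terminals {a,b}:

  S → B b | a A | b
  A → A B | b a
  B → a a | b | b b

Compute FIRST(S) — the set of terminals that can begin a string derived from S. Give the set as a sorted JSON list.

FIRST sets, iterate to fixpoint:
iter 1:
  A via A→b a: +{b}
  B via B→a a: +{a}
  B via B→b: +{b}
  S via S→B b: +{a,b}
  FIRST(S)={a,b}  FIRST(A)={b}  FIRST(B)={a,b}
iter 2: done
  FIRST(S)={a,b}  FIRST(A)={b}  FIRST(B)={a,b}

FIRST(S) = ["a", "b"]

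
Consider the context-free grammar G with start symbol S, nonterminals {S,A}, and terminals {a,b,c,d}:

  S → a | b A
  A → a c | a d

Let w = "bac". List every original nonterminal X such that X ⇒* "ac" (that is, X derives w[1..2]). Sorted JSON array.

CNF form of G:
  S -> T3 A | a
  A -> T0 T1 | T0 T2
  T0 -> a
  T1 -> c
  T2 -> d
  T3 -> b

CYK table (by increasing span), restricted to cells inside w[1..2]:
  cell(1,1) a: {S,T0}  orig:{S}
  cell(2,2) c: {T1}  orig:{}
  cell(1,2) ac: {A}

Original NTs in T[1,2] deriving "ac": ["A"]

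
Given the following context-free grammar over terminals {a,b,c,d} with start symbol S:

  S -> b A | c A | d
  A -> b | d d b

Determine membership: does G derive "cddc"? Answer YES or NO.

CNF form of G:
  S -> T1 A | T2 A | d
  A -> T0 X3 | b
  T0 -> d
  T1 -> b
  T2 -> c
  X3 -> T0 T1

CYK table (by increasing span):
  T[0,0] 'c' = {T2}  orig:{}
  T[1,1] 'd' = {S,T0}  orig:{S}
  T[2,2] 'd' = {S,T0}  orig:{S}
  T[3,3] 'c' = {T2}  orig:{}
  T[0,1] 'cd' = ∅
  T[1,2] 'dd' = ∅
  T[2,3] 'dc' = ∅
  T[0,2] 'cdd' = ∅
  T[1,3] 'ddc' = ∅
  T[0,3] 'cddc' = ∅

S ∉ T[0,3] ⇒ NO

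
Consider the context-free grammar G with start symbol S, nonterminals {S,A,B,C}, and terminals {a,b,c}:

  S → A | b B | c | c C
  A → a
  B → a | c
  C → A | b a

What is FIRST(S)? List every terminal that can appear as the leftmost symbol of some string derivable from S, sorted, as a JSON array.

FIRST sets, iterate to fixpoint:
round 1:
  A via A→a: +{a}
  B via B→a: +{a}
  B via B→c: +{c}
  C via C→A: +{a}
  C via C→b a: +{b}
  S via S→A: +{a}
  S via S→b B: +{b}
  S via S→c: +{c}
  FIRST(S)={a,b,c}  FIRST(A)={a}  FIRST(B)={a,c}  FIRST(C)={a,b}
round 2: (stable)
  FIRST(S)={a,b,c}  FIRST(A)={a}  FIRST(B)={a,c}  FIRST(C)={a,b}

FIRST(S) = ["a", "b", "c"]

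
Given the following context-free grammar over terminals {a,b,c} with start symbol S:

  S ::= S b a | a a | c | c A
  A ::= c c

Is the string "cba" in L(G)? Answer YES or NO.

CNF form of G:
  S -> S X3 | T0 A | T2 T2 | c
  A -> T0 T0
  T0 -> c
  T1 -> b
  T2 -> a
  X3 -> T1 T2

Fill CYK table bottom-up:
  cell(0,0) c: {S,T0}  orig:{S}
  cell(1,1) b: {T1}  orig:{}
  cell(2,2) a: {T2}  orig:{}
  cell(0,1) cb: ∅
  cell(1,2) ba: {X3}  orig:{}
  cell(0,2) cba: {S}

S ∈ T[0,2] ⇒ YES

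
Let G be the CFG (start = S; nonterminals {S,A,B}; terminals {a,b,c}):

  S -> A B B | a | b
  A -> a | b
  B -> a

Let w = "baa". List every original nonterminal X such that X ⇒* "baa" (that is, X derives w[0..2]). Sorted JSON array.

CNF form of G:
  S -> A X0 | a | b
  A -> a | b
  B -> a
  X0 -> B B

CYK fill, restricted to cells inside w[0..2]:
  T[0,0] 'b' = {A,S}
  T[1,1] 'a' = {A,B,S}
  T[2,2] 'a' = {A,B,S}
  T[0,1] 'ba' = ∅
  T[1,2] 'aa' = {X0}  orig:{}
  T[0,2] 'baa' = {S}

Original NTs in T[0,2] deriving "baa": ["S"]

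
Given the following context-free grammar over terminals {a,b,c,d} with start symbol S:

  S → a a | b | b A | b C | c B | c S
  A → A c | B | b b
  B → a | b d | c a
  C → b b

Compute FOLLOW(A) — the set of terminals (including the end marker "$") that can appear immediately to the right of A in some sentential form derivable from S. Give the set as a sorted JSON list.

Compute FIRST by fixpoint:
pass 1:
  A via A→b b: +{b}
  B via B→a: +{a}
  B via B→b d: +{b}
  B via B→c a: +{c}
  C via C→b b: +{b}
  S via S→a a: +{a}
  S via S→b: +{b}
  S via S→c B: +{c}
  S: {a,b,c}  A: {b}  B: {a,b,c}  C: {b}
pass 2:
  A via A→B: +{a,c}
  S: {a,b,c}  A: {a,b,c}  B: {a,b,c}  C: {b}
pass 3: (no change)
  S: {a,b,c}  A: {a,b,c}  B: {a,b,c}  C: {b}

Compute FOLLOW by fixpoint:
initialize: $ ∈ FOLLOW(S)
iter 1:
  A→A c: FOLLOW(A) ⊇ FIRST(c) = {c}; new: +{c}
  A→B: FOLLOW(B) ⊇ FOLLOW(A) ⊇ {c}; new: +{c}
  S→b A: FOLLOW(A) ⊇ FOLLOW(S) ⊇ {$}; new: +{$}
  S→b C: FOLLOW(C) ⊇ FOLLOW(S) ⊇ {$}; new: +{$}
  S→c B: FOLLOW(B) ⊇ FOLLOW(S) ⊇ {$}; new: +{$}
  FOLLOW(S)={$}  FOLLOW(A)={$,c}  FOLLOW(B)={$,c}  FOLLOW(C)={$}
iter 2: done
  FOLLOW(S)={$}  FOLLOW(A)={$,c}  FOLLOW(B)={$,c}  FOLLOW(C)={$}

FOLLOW(A) = ["$", "c"]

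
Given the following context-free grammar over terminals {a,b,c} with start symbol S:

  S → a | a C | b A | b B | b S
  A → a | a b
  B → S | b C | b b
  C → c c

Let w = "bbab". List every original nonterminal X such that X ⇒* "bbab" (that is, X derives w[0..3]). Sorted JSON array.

CNF form of G:
  S -> T0 C | T1 A | T1 B | T1 S | a
  A -> T0 T1 | a
  B -> T0 C | T1 A | T1 B | T1 C | T1 S | T1 T1 | a
  C -> T2 T2
  T0 -> a
  T1 -> b
  T2 -> c

CYK table (by increasing span) — only the sub-triangle for w[0..3]:
  T[0,0] 'b' = {T1}  orig:{}
  T[1,1] 'b' = {T1}  orig:{}
  T[2,2] 'a' = {A,B,S,T0}  orig:{A,B,S}
  T[3,3] 'b' = {T1}  orig:{}
  T[0,1] 'bb' = {B}
  T[1,2] 'ba' = {B,S}
  T[2,3] 'ab' = {A}
  T[0,2] 'bba' = {B,S}
  T[1,3] 'bab' = {B,S}
  T[0,3] 'bbab' = {B,S}

Original NTs in T[0,3] deriving "bbab": ["B", "S"]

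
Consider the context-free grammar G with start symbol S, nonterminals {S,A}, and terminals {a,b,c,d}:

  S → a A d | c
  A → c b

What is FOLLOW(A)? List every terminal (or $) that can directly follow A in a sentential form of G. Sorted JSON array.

Compute FIRST by fixpoint:
iter 1:
  A via A→c b: +{c}
  S via S→a A d: +{a}
  S via S→c: +{c}
  FIRST[S]={a,c}  FIRST[A]={c}
iter 2: (stable)
  FIRST[S]={a,c}  FIRST[A]={c}

Compute FOLLOW by fixpoint:
initialize: $ ∈ FOLLOW(S)
round 1:
  S→a A d: FOLLOW(A) ⊇ FIRST(d) = {d}; new: +{d}
  FOLLOW(S)={$}  FOLLOW(A)={d}
round 2: (no change)
  FOLLOW(S)={$}  FOLLOW(A)={d}

FOLLOW(A) = ["d"]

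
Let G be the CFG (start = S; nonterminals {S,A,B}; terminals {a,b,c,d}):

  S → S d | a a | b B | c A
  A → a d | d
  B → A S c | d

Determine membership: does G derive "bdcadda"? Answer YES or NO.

Convert to CNF:
  S -> S T1 | T0 T0 | T2 A | T3 B
  A -> T0 T1 | d
  B -> A X4 | d
  T0 -> a
  T1 -> d
  T2 -> c
  T3 -> b
  X4 -> S T2

Fill CYK table bottom-up:
  T[0,0] 'b' = {T3}  orig:{}
  T[1,1] 'd' = {A,B,T1}  orig:{A,B}
  T[2,2] 'c' = {T2}  orig:{}
  T[3,3] 'a' = {T0}  orig:{}
  T[4,4] 'd' = {A,B,T1}  orig:{A,B}
  T[5,5] 'd' = {A,B,T1}  orig:{A,B}
  T[6,6] 'a' = {T0}  orig:{}
  T[0,1] 'bd' = {S}
  T[1,2] 'dc' = ∅
  T[2,3] 'ca' = ∅
  T[3,4] 'ad' = {A}
  T[4,5] 'dd' = ∅
  T[5,6] 'da' = ∅
  T[0,2] 'bdc' = {X4}  orig:{}
  T[1,3] 'dca' = ∅
  T[2,4] 'cad' = {S}
  T[3,5] 'add' = ∅
  T[4,6] 'dda' = ∅
  T[0,3] 'bdca' = ∅
  T[1,4] 'dcad' = ∅
  T[2,5] 'cadd' = {S}
  T[3,6] 'adda' = ∅
  T[0,4] 'bdcad' = ∅
  T[1,5] 'dcadd' = ∅
  T[2,6] 'cadda' = ∅
  T[0,5] 'bdcadd' = ∅
  T[1,6] 'dcadda' = ∅
  T[0,6] 'bdcadda' = ∅

S ∉ T[0,6] ⇒ NO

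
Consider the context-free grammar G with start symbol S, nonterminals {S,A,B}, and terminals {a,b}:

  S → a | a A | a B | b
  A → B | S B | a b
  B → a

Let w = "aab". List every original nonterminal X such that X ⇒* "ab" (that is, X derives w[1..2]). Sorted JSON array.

Convert to CNF:
  S -> T0 A | T0 B | a | b
  A -> S B | T0 T1 | a
  B -> a
  T0 -> a
  T1 -> b

CYK table (by increasing span) — only the sub-triangle for w[1..2]:
  T[1,1] 'a' = {A,B,S,T0}  orig:{A,B,S}
  T[2,2] 'b' = {S,T1}  orig:{S}
  T[1,2] 'ab' = {A}

Original NTs in T[1,2] deriving "ab": ["A"]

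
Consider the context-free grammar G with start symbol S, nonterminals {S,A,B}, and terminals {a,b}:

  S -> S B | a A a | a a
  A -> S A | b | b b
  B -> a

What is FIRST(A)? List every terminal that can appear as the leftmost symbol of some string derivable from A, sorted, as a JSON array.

FIRST iteration:
iter 1:
  A via A→b: +{b}
  B via B→a: +{a}
  S via S→a A a: +{a}
  FIRST[S]={a}  FIRST[A]={b}  FIRST[B]={a}
iter 2:
  A via A→S A: +{a}
  FIRST[S]={a}  FIRST[A]={a,b}  FIRST[B]={a}
iter 3: — fixpoint
  FIRST[S]={a}  FIRST[A]={a,b}  FIRST[B]={a}

FIRST(A) = ["a", "b"]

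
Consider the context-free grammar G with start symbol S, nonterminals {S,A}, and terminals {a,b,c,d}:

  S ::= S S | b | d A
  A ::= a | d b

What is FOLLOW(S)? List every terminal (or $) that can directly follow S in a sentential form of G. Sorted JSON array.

FIRST sets, iterate to fixpoint:
pass 1:
  A via A→a: +{a}
  A via A→d b: +{d}
  S via S→b: +{b}
  S via S→d A: +{d}
  FIRST[S]={b,d}  FIRST[A]={a,d}
pass 2: (no change)
  FIRST[S]={b,d}  FIRST[A]={a,d}

FOLLOW sets:
FOLLOW(S) := {$}
pass 1:
  S→S S: FOLLOW(S) ⊇ FIRST(S) = {b,d}; new: +{b,d}
  S→d A: FOLLOW(A) ⊇ FOLLOW(S) ⊇ {$,b,d}; new: +{$,b,d}
  S: {$,b,d}  A: {$,b,d}
pass 2: (no change)
  S: {$,b,d}  A: {$,b,d}

FOLLOW(S) = ["$", "b", "d"]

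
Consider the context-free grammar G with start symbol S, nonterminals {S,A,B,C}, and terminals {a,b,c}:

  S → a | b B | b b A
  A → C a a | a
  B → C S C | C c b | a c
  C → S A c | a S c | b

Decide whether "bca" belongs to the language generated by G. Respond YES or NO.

CNF form of G:
  S -> T2 B | T2 X8 | a
  A -> C X3 | a
  B -> C X4 | C X5 | T0 T1
  C -> S X6 | T0 X7 | b
  T0 -> a
  T1 -> c
  T2 -> b
  X3 -> T0 T0
  X4 -> S C
  X5 -> T1 T2
  X6 -> A T1
  X7 -> S T1
  X8 -> T2 A

Fill CYK table bottom-up:
  T[0,0] 'b' = {C,T2}  orig:{C}
  T[1,1] 'c' = {T1}  orig:{}
  T[2,2] 'a' = {A,S,T0}  orig:{A,S}
  T[0,1] 'bc' = ∅
  T[1,2] 'ca' = ∅
  T[0,2] 'bca' = ∅

S ∉ T[0,2] ⇒ NO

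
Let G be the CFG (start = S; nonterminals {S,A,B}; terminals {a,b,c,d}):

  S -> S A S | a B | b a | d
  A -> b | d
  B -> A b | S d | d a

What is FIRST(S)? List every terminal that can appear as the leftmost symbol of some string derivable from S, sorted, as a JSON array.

FIRST sets, iterate to fixpoint:
pass 1:
  A via A→b: +{b}
  A via A→d: +{d}
  B via B→A b: +{b,d}
  S via S→a B: +{a}
  S via S→b a: +{b}
  S via S→d: +{d}
  S: {a,b,d}  A: {b,d}  B: {b,d}
pass 2:
  B via B→S d: +{a}
  S: {a,b,d}  A: {b,d}  B: {a,b,d}
pass 3: (stable)
  S: {a,b,d}  A: {b,d}  B: {a,b,d}

FIRST(S) = ["a", "b", "d"]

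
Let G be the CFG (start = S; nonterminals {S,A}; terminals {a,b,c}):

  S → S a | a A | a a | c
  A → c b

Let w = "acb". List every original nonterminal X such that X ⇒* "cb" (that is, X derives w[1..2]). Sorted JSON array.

CNF form of G:
  S -> S T2 | T2 A | T2 T2 | c
  A -> T0 T1
  T0 -> c
  T1 -> b
  T2 -> a

CYK fill, restricted to cells inside w[1..2]:
  T[1,1] 'c' = {S,T0}  orig:{S}
  T[2,2] 'b' = {T1}  orig:{}
  T[1,2] 'cb' = {A}

Original NTs in T[1,2] deriving "cb": ["A"]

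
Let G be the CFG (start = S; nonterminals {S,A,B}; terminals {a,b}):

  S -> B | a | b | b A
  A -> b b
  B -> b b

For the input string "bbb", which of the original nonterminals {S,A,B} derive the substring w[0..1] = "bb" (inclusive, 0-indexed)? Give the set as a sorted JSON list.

CNF form of G:
  S -> T0 A | T0 T0 | a | b
  A -> T0 T0
  B -> T0 T0
  T0 -> b

CYK table (by increasing span) (cells [i..j] with 0 ≤ i ≤ j ≤ 1 only):
  [0..0]={S,T0}  "b"  orig:{S}
  [1..1]={S,T0}  "b"  orig:{S}
  [0..1]={A,B,S}  "bb"

Original NTs in T[0,1] deriving "bb": ["A", "B", "S"]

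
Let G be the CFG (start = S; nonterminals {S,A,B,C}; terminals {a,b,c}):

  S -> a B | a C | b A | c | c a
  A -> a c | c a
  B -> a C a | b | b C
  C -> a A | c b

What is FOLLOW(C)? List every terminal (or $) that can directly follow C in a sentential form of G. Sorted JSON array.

FIRST iteration:
pass 1:
  A via A→a c: +{a}
  A via A→c a: +{c}
  B via B→a C a: +{a}
  B via B→b: +{b}
  C via C→a A: +{a}
  C via C→c b: +{c}
  S via S→a B: +{a}
  S via S→b A: +{b}
  S via S→c: +{c}
  FIRST[S]={a,b,c}  FIRST[A]={a,c}  FIRST[B]={a,b}  FIRST[C]={a,c}
pass 2: done
  FIRST[S]={a,b,c}  FIRST[A]={a,c}  FIRST[B]={a,b}  FIRST[C]={a,c}

FOLLOW sets:
initialize: $ ∈ FOLLOW(S)
round 1:
  B→a C a: FOLLOW(C) ⊇ FIRST(a) = {a}; new: +{a}
  C→a A: FOLLOW(A) ⊇ FOLLOW(C) ⊇ {a}; new: +{a}
  S→a B: FOLLOW(B) ⊇ FOLLOW(S) ⊇ {$}; new: +{$}
  S→a C: FOLLOW(C) ⊇ FOLLOW(S) ⊇ {$}; new: +{$}
  S→b A: FOLLOW(A) ⊇ FOLLOW(S) ⊇ {$}; new: +{$}
  FOLLOW(S)={$}  FOLLOW(A)={$,a}  FOLLOW(B)={$}  FOLLOW(C)={$,a}
round 2: — fixpoint
  FOLLOW(S)={$}  FOLLOW(A)={$,a}  FOLLOW(B)={$}  FOLLOW(C)={$,a}

FOLLOW(C) = ["$", "a"]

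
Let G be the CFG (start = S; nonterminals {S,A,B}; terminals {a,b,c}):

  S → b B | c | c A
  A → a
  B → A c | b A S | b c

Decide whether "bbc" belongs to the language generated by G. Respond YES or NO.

Convert to CNF:
  S -> T0 A | T1 B | c
  A -> a
  B -> A T0 | T1 T0 | T1 X2
  T0 -> c
  T1 -> b
  X2 -> A S

Fill CYK table bottom-up:
  [0..0]={T1}  "b"  orig:{}
  [1..1]={T1}  "b"  orig:{}
  [2..2]={S,T0}  "c"  orig:{S}
  [0..1]=∅  "bb"
  [1..2]={B}  "bc"
  [0..2]={S}  "bbc"

S ∈ T[0,2] ⇒ YES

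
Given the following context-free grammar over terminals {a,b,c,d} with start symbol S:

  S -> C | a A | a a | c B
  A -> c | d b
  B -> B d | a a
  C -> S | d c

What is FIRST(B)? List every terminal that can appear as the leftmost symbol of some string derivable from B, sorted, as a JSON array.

Compute FIRST by fixpoint:
round 1:
  A via A→c: +{c}
  A via A→d b: +{d}
  B via B→a a: +{a}
  C via C→d c: +{d}
  S via S→C: +{d}
  S via S→a A: +{a}
  S via S→c B: +{c}
  FIRST(S)={a,c,d}  FIRST(A)={c,d}  FIRST(B)={a}  FIRST(C)={d}
round 2:
  C via C→S: +{a,c}
  FIRST(S)={a,c,d}  FIRST(A)={c,d}  FIRST(B)={a}  FIRST(C)={a,c,d}
round 3: — fixpoint
  FIRST(S)={a,c,d}  FIRST(A)={c,d}  FIRST(B)={a}  FIRST(C)={a,c,d}

FIRST(B) = ["a"]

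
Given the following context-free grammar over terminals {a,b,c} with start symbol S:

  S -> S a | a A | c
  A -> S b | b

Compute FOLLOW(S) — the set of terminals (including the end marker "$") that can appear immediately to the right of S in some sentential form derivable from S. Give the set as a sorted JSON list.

FIRST iteration:
iter 1:
  A via A→b: +{b}
  S via S→a A: +{a}
  S via S→c: +{c}
  S: {a,c}  A: {b}
iter 2:
  A via A→S b: +{a,c}
  S: {a,c}  A: {a,b,c}
iter 3: done
  S: {a,c}  A: {a,b,c}

FOLLOW iteration:
seed FOLLOW(S) with $
pass 1:
  A→S b: FOLLOW(S) ⊇ FIRST(b) = {b}; new: +{b}
  S→S a: FOLLOW(S) ⊇ FIRST(a) = {a}; new: +{a}
  S→a A: FOLLOW(A) ⊇ FOLLOW(S) ⊇ {$,a,b}; new: +{$,a,b}
  FOLLOW(S)={$,a,b}  FOLLOW(A)={$,a,b}
pass 2: — fixpoint
  FOLLOW(S)={$,a,b}  FOLLOW(A)={$,a,b}

FOLLOW(S) = ["$", "a", "b"]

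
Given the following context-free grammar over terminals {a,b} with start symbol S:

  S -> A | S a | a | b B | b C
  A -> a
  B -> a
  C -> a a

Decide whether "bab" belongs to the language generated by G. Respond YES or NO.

Convert to CNF:
  S -> S T0 | T1 B | T1 C | a
  A -> a
  B -> a
  C -> T0 T0
  T0 -> a
  T1 -> b

CYK table (by increasing span):
  cell(0,0) b: {T1}  orig:{}
  cell(1,1) a: {A,B,S,T0}  orig:{A,B,S}
  cell(2,2) b: {T1}  orig:{}
  cell(0,1) ba: {S}
  cell(1,2) ab: ∅
  cell(0,2) bab: ∅

S ∉ T[0,2] ⇒ NO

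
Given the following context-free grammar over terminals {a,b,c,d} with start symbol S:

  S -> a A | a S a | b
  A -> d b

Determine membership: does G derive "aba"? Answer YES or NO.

Convert to CNF:
  S -> T2 A | T2 X3 | b
  A -> T0 T1
  T0 -> d
  T1 -> b
  T2 -> a
  X3 -> S T2

CYK table (by increasing span):
  [0..0]={T2}  "a"  orig:{}
  [1..1]={S,T1}  "b"  orig:{S}
  [2..2]={T2}  "a"  orig:{}
  [0..1]=∅  "ab"
  [1..2]={X3}  "ba"  orig:{}
  [0..2]={S}  "aba"

S ∈ T[0,2] ⇒ YES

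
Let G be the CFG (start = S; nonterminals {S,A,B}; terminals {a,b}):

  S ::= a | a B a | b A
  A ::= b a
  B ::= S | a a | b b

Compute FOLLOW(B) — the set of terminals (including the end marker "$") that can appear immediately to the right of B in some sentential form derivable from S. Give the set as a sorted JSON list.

Compute FIRST by fixpoint:
pass 1:
  A via A→b a: +{b}
  B via B→a a: +{a}
  B via B→b b: +{b}
  S via S→a: +{a}
  S via S→b A: +{b}
  S: {a,b}  A: {b}  B: {a,b}
pass 2: (stable)
  S: {a,b}  A: {b}  B: {a,b}

FOLLOW iteration:
seed FOLLOW(S) with $
pass 1:
  S→a B a: FOLLOW(B) ⊇ FIRST(a) = {a}; new: +{a}
  S→b A: FOLLOW(A) ⊇ FOLLOW(S) ⊇ {$}; new: +{$}
  S: {$}  A: {$}  B: {a}
pass 2:
  B→S: FOLLOW(S) ⊇ FOLLOW(B) ⊇ {a}; new: +{a}
  S→b A: FOLLOW(A) ⊇ FOLLOW(S) ⊇ {$,a}; new: +{a}
  S: {$,a}  A: {$,a}  B: {a}
pass 3: — fixpoint
  S: {$,a}  A: {$,a}  B: {a}

FOLLOW(B) = ["a"]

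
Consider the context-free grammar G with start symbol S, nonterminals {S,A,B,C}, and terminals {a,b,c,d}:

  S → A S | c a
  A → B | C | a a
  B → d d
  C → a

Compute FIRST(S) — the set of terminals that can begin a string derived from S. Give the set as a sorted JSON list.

FIRST iteration:
round 1:
  A via A→a a: +{a}
  B via B→d d: +{d}
  C via C→a: +{a}
  S via S→A S: +{a}
  S via S→c a: +{c}
  FIRST(S)={a,c}  FIRST(A)={a}  FIRST(B)={d}  FIRST(C)={a}
round 2:
  A via A→B: +{d}
  S via S→A S: +{d}
  FIRST(S)={a,c,d}  FIRST(A)={a,d}  FIRST(B)={d}  FIRST(C)={a}
round 3: — fixpoint
  FIRST(S)={a,c,d}  FIRST(A)={a,d}  FIRST(B)={d}  FIRST(C)={a}

FIRST(S) = ["a", "c", "d"]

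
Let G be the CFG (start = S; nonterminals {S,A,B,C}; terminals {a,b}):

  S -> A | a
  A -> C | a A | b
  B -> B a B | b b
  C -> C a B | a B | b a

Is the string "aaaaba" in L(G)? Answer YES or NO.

CNF form of G:
  S -> C X5 | T0 A | T0 B | T1 T0 | a | b
  A -> C X2 | T0 A | T0 B | T1 T0 | b
  B -> B X3 | T1 T1
  C -> C X4 | T0 B | T1 T0
  T0 -> a
  T1 -> b
  X2 -> T0 B
  X3 -> T0 B
  X4 -> T0 B
  X5 -> T0 B

Fill CYK table bottom-up:
  [0..0]={S,T0}  "a"  orig:{S}
  [1..1]={S,T0}  "a"  orig:{S}
  [2..2]={S,T0}  "a"  orig:{S}
  [3..3]={S,T0}  "a"  orig:{S}
  [4..4]={A,S,T1}  "b"  orig:{A,S}
  [5..5]={S,T0}  "a"  orig:{S}
  [0..1]=∅  "aa"
  [1..2]=∅  "aa"
  [2..3]=∅  "aa"
  [3..4]={A,S}  "ab"
  [4..5]={A,C,S}  "ba"
  [0..2]=∅  "aaa"
  [1..3]=∅  "aaa"
  [2..4]={A,S}  "aab"
  [3..5]={A,S}  "aba"
  [0..3]=∅  "aaaa"
  [1..4]={A,S}  "aaab"
  [2..5]={A,S}  "aaba"
  [0..4]={A,S}  "aaaab"
  [1..5]={A,S}  "aaaba"
  [0..5]={A,S}  "aaaaba"

S ∈ T[0,5] ⇒ YES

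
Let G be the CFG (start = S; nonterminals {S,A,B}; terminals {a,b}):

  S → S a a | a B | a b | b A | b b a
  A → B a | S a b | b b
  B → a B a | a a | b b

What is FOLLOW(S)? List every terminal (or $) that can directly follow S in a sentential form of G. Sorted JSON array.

FIRST iteration:
iter 1:
  A via A→b b: +{b}
  B via B→a B a: +{a}
  B via B→b b: +{b}
  S via S→a B: +{a}
  S via S→b A: +{b}
  FIRST(S)={a,b}  FIRST(A)={b}  FIRST(B)={a,b}
iter 2:
  A via A→B a: +{a}
  FIRST(S)={a,b}  FIRST(A)={a,b}  FIRST(B)={a,b}
iter 3: (no change)
  FIRST(S)={a,b}  FIRST(A)={a,b}  FIRST(B)={a,b}

FOLLOW sets:
seed FOLLOW(S) with $
round 1:
  A→B a: FOLLOW(B) ⊇ FIRST(a) = {a}; new: +{a}
  A→S a b: FOLLOW(S) ⊇ FIRST(a) = {a}; new: +{a}
  S→a B: FOLLOW(B) ⊇ FOLLOW(S) ⊇ {$,a}; new: +{$}
  S→b A: FOLLOW(A) ⊇ FOLLOW(S) ⊇ {$,a}; new: +{$,a}
  FOLLOW[S]={$,a}  FOLLOW[A]={$,a}  FOLLOW[B]={$,a}
round 2: — fixpoint
  FOLLOW[S]={$,a}  FOLLOW[A]={$,a}  FOLLOW[B]={$,a}

FOLLOW(S) = ["$", "a"]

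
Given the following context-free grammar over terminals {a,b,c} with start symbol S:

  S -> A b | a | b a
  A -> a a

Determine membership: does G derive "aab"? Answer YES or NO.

Convert to CNF:
  S -> A T1 | T1 T0 | a
  A -> T0 T0
  T0 -> a
  T1 -> b

Fill CYK table bottom-up:
  cell(0,0) a: {S,T0}  orig:{S}
  cell(1,1) a: {S,T0}  orig:{S}
  cell(2,2) b: {T1}  orig:{}
  cell(0,1) aa: {A}
  cell(1,2) ab: ∅
  cell(0,2) aab: {S}

S ∈ T[0,2] ⇒ YES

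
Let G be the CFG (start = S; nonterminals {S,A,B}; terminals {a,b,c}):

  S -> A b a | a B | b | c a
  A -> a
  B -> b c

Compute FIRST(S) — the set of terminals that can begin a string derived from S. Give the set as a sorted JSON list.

Compute FIRST by fixpoint:
iter 1:
  A via A→a: +{a}
  B via B→b c: +{b}
  S via S→A b a: +{a}
  S via S→b: +{b}
  S via S→c a: +{c}
  FIRST(S)={a,b,c}  FIRST(A)={a}  FIRST(B)={b}
iter 2: done
  FIRST(S)={a,b,c}  FIRST(A)={a}  FIRST(B)={b}

FIRST(S) = ["a", "b", "c"]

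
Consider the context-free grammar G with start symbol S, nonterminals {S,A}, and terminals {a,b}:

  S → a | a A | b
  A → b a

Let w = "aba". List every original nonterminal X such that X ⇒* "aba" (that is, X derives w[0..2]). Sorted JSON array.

CNF form of G:
  S -> T1 A | a | b
  A -> T0 T1
  T0 -> b
  T1 -> a

CYK table (by increasing span) — only the sub-triangle for w[0..2]:
  cell(0,0) a: {S,T1}  orig:{S}
  cell(1,1) b: {S,T0}  orig:{S}
  cell(2,2) a: {S,T1}  orig:{S}
  cell(0,1) ab: ∅
  cell(1,2) ba: {A}
  cell(0,2) aba: {S}

Original NTs in T[0,2] deriving "aba": ["S"]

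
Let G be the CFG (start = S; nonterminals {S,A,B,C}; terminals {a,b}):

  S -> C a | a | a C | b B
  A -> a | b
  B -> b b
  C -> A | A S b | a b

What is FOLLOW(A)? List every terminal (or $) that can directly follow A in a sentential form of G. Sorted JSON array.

Compute FIRST by fixpoint:
[1]
  A via A→a: +{a}
  A via A→b: +{b}
  B via B→b b: +{b}
  C via C→A: +{a,b}
  S via S→C a: +{a,b}
  S: {a,b}  A: {a,b}  B: {b}  C: {a,b}
[2] done
  S: {a,b}  A: {a,b}  B: {b}  C: {a,b}

FOLLOW iteration:
seed FOLLOW(S) with $
iter 1:
  C→A S b: FOLLOW(A) ⊇ FIRST(S) = {a,b}; new: +{a,b}
  C→A S b: FOLLOW(S) ⊇ FIRST(b) = {b}; new: +{b}
  S→C a: FOLLOW(C) ⊇ FIRST(a) = {a}; new: +{a}
  S→a C: FOLLOW(C) ⊇ FOLLOW(S) ⊇ {$,b}; new: +{$,b}
  S→b B: FOLLOW(B) ⊇ FOLLOW(S) ⊇ {$,b}; new: +{$,b}
  FOLLOW(S)={$,b}  FOLLOW(A)={a,b}  FOLLOW(B)={$,b}  FOLLOW(C)={$,a,b}
iter 2:
  C→A: FOLLOW(A) ⊇ FOLLOW(C) ⊇ {$,a,b}; new: +{$}
  FOLLOW(S)={$,b}  FOLLOW(A)={$,a,b}  FOLLOW(B)={$,b}  FOLLOW(C)={$,a,b}
iter 3: (stable)
  FOLLOW(S)={$,b}  FOLLOW(A)={$,a,b}  FOLLOW(B)={$,b}  FOLLOW(C)={$,a,b}

FOLLOW(A) = ["$", "a", "b"]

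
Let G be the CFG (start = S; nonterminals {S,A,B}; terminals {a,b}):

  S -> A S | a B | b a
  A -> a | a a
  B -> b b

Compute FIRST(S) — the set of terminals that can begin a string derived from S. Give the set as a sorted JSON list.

Compute FIRST by fixpoint:
round 1:
  A via A→a: +{a}
  B via B→b b: +{b}
  S via S→A S: +{a}
  S via S→b a: +{b}
  FIRST[S]={a,b}  FIRST[A]={a}  FIRST[B]={b}
round 2: — fixpoint
  FIRST[S]={a,b}  FIRST[A]={a}  FIRST[B]={b}

FIRST(S) = ["a", "b"]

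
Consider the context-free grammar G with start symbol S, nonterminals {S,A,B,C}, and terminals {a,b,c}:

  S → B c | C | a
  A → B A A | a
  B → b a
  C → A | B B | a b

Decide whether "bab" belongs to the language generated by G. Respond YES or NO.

Convert to CNF:
  S -> B B | B T2 | B X5 | T1 T0 | a
  A -> B X3 | a
  B -> T0 T1
  C -> B B | B X4 | T1 T0 | a
  T0 -> b
  T1 -> a
  T2 -> c
  X3 -> A A
  X4 -> A A
  X5 -> A A

CYK fill:
  T[0,0] 'b' = {T0}  orig:{}
  T[1,1] 'a' = {A,C,S,T1}  orig:{A,C,S}
  T[2,2] 'b' = {T0}  orig:{}
  T[0,1] 'ba' = {B}
  T[1,2] 'ab' = {C,S}
  T[0,2] 'bab' = ∅

S ∉ T[0,2] ⇒ NO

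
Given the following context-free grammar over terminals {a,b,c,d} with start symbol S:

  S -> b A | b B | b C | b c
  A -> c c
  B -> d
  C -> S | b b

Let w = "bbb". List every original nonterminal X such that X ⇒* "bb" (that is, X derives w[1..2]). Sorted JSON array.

CNF form of G:
  S -> T1 A | T1 B | T1 C | T1 T0
  A -> T0 T0
  B -> d
  C -> T1 A | T1 B | T1 C | T1 T0 | T1 T1
  T0 -> c
  T1 -> b

CYK fill, restricted to cells inside w[1..2]:
  cell(1,1) b: {T1}  orig:{}
  cell(2,2) b: {T1}  orig:{}
  cell(1,2) bb: {C}

Original NTs in T[1,2] deriving "bb": ["C"]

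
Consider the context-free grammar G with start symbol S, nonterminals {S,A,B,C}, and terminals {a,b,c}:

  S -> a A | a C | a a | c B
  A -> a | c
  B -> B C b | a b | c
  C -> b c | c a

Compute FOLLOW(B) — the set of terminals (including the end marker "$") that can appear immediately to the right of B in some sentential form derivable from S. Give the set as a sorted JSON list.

Compute FIRST by fixpoint:
round 1:
  A via A→a: +{a}
  A via A→c: +{c}
  B via B→a b: +{a}
  B via B→c: +{c}
  C via C→b c: +{b}
  C via C→c a: +{c}
  S via S→a A: +{a}
  S via S→c B: +{c}
  S: {a,c}  A: {a,c}  B: {a,c}  C: {b,c}
round 2: — fixpoint
  S: {a,c}  A: {a,c}  B: {a,c}  C: {b,c}

FOLLOW sets:
initialize: $ ∈ FOLLOW(S)
iter 1:
  B→B C b: FOLLOW(B) ⊇ FIRST(C) = {b,c}; new: +{b,c}
  B→B C b: FOLLOW(C) ⊇ FIRST(b) = {b}; new: +{b}
  S→a A: FOLLOW(A) ⊇ FOLLOW(S) ⊇ {$}; new: +{$}
  S→a C: FOLLOW(C) ⊇ FOLLOW(S) ⊇ {$}; new: +{$}
  S→c B: FOLLOW(B) ⊇ FOLLOW(S) ⊇ {$}; new: +{$}
  S: {$}  A: {$}  B: {$,b,c}  C: {$,b}
iter 2: (no change)
  S: {$}  A: {$}  B: {$,b,c}  C: {$,b}

FOLLOW(B) = ["$", "b", "c"]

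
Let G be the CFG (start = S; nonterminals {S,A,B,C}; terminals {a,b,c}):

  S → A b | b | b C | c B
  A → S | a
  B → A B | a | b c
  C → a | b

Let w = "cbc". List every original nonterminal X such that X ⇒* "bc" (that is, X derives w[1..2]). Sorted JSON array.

CNF form of G:
  S -> A T0 | T0 C | T1 B | b
  A -> A T0 | T0 C | T1 B | a | b
  B -> A B | T0 T1 | a
  C -> a | b
  T0 -> b
  T1 -> c

Fill CYK table bottom-up (cells [i..j] with 1 ≤ i ≤ j ≤ 2 only):
  [1..1]={A,C,S,T0}  "b"  orig:{A,C,S}
  [2..2]={T1}  "c"  orig:{}
  [1..2]={B}  "bc"

Original NTs in T[1,2] deriving "bc": ["B"]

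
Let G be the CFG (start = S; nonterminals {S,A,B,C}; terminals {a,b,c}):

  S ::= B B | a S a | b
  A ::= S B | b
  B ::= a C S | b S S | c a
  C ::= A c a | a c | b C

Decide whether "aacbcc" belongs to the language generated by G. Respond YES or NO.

Convert to CNF:
  S -> B B | T0 X6 | b
  A -> S B | b
  B -> T0 X3 | T1 X4 | T2 T0
  C -> A X5 | T0 T2 | T1 C
  T0 -> a
  T1 -> b
  T2 -> c
  X3 -> C S
  X4 -> S S
  X5 -> T2 T0
  X6 -> S T0

CYK table (by increasing span):
  [0..0]={T0}  "a"  orig:{}
  [1..1]={T0}  "a"  orig:{}
  [2..2]={T2}  "c"  orig:{}
  [3..3]={A,S,T1}  "b"  orig:{A,S}
  [4..4]={T2}  "c"  orig:{}
  [5..5]={T2}  "c"  orig:{}
  [0..1]=∅  "aa"
  [1..2]={C}  "ac"
  [2..3]=∅  "cb"
  [3..4]=∅  "bc"
  [4..5]=∅  "cc"
  [0..2]=∅  "aac"
  [1..3]={X3}  "acb"  orig:{}
  [2..4]=∅  "cbc"
  [3..5]=∅  "bcc"
  [0..3]={B}  "aacb"
  [1..4]=∅  "acbc"
  [2..5]=∅  "cbcc"
  [0..4]=∅  "aacbc"
  [1..5]=∅  "acbcc"
  [0..5]=∅  "aacbcc"

S ∉ T[0,5] ⇒ NO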